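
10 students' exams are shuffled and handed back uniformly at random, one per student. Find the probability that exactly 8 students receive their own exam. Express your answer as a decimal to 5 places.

0.00001

Choose which 8 of the 10 are fixed: C(10,8) = 45 ways.
The remaining 2 must have no fixed point: D(2) = 1.
P = 45·1/3628800 = 1/80640 ≈ 0.00001.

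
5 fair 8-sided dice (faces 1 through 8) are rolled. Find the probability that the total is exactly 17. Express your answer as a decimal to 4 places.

There are 8^5 = 32768 equally likely outcomes.
The number of ordered 5-tuples from {1,…,8} summing to 17 is 1470.
P(sum = 17) = 1470/32768 = 735/16384 ≈ 0.0449.

0.0449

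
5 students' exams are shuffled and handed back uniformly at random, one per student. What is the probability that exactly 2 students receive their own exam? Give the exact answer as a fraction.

1/6

Choose which 2 of the 5 are fixed: C(5,2) = 10 ways.
The remaining 3 must have no fixed point: D(3) = 2.
P = 10·2/120 = 1/6.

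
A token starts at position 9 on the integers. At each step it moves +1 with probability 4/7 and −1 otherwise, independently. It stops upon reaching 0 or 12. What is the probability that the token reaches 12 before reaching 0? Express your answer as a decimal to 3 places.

Let r = q/p = (3/7)/(4/7) = 3/4. The recurrence P(i) = p·P(i+1) + q·P(i−1) with P(0)=0, P(12)=1 gives P(i) = (1 − r^i)/(1 − r^12).
P(9) = (1 − (3/4)^9) / (1 − (3/4)^12) = 419392/439075 ≈ 0.955.

0.955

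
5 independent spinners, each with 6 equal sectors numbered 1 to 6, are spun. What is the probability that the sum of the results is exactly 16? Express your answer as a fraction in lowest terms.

245/2592

There are 6^5 = 7776 equally likely outcomes.
The number of ordered 5-tuples from {1,…,6} summing to 16 is 735.
P(sum = 16) = 735/7776 = 245/2592.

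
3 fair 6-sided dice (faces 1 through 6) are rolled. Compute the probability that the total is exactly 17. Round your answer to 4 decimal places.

There are 6^3 = 216 equally likely outcomes.
The number of ordered 3-tuples from {1,…,6} summing to 17 is 3.
P(sum = 17) = 3/216 = 1/72 ≈ 0.0139.

0.0139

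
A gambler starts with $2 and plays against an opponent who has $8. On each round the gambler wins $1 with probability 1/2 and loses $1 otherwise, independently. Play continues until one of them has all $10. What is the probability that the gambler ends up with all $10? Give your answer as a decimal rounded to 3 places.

With a fair step, P(i) = ½P(i−1) + ½P(i+1) with P(0)=0, P(10)=1 has the linear solution P(i) = i/10.
P(2) = 2/10 = 1/5 ≈ 0.200.

0.200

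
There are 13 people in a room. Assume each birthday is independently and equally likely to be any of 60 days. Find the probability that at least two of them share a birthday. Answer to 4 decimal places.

0.7537

It's easier to compute the probability that all 13 are distinct.
P(all distinct) = 60/60 · 59/60 · ··· · 48/60 ≈ 0.2463.
So the probability of at least one match is 1 − 0.2463 = 0.7537.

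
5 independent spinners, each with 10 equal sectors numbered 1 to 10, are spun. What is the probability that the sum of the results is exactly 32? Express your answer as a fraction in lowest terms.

121/2500

There are 10^5 = 100000 equally likely outcomes.
The number of ordered 5-tuples from {1,…,10} summing to 32 is 4840.
P(sum = 32) = 4840/100000 = 121/2500.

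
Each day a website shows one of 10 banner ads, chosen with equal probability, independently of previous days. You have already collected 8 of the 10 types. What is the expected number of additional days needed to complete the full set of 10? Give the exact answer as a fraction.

15

Starting from 8 distinct types, each trial gives a new one with probability (10−i)/10 when i types are held, so the wait for the next new type is 10/(10−i).
E = 10/2 + 10/1 = 15.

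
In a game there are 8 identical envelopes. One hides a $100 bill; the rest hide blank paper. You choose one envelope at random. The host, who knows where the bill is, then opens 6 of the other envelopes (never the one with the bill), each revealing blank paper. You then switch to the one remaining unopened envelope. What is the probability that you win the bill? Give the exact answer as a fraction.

7/8

Your original envelope holds the bill with probability 1/8, so the other 7 collectively hold it with probability 7/8.
The host can always find 6 empty envelopes to open, so the reveals don't change that 7/8; it is now spread over the 1 remaining unopened envelope.
P(win by switching) = (7/8) · (1/1) = 7/8.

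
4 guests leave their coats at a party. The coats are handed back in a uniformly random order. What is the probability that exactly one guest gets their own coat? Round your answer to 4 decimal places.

Choose which one is fixed: C(4,1) = 4 ways.
The remaining 3 must have no fixed point: D(3) = 2.
P = 4·2/24 = 1/3 ≈ 0.3333.

0.3333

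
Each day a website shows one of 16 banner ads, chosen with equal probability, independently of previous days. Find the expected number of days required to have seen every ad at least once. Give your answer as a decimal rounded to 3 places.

54.092

After i distinct types are collected, each trial gives a new one with probability (16−i)/16, so the expected wait for the next new type is 16/(16−i).
E = 16/16 + 16/15 + 16/14 + 16/13 + 16/12 + 16/11 + 16/10 + 16/9 + 16/8 + 16/7 + 16/6 + 16/5 + 16/4 + 16/3 + 16/2 + 16/1 = 2436559/45045 ≈ 54.092.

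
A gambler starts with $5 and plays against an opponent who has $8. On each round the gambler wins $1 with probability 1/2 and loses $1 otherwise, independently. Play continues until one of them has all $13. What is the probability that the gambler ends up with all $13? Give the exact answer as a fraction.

With a fair step, P(i) = ½P(i−1) + ½P(i+1) with P(0)=0, P(13)=1 has the linear solution P(i) = i/13.
P(5) = 5/13.

5/13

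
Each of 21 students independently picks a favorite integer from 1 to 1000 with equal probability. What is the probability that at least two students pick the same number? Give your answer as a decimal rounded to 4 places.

It's easier to compute the probability that all 21 are distinct.
P(all distinct) = 1000/1000 · 999/1000 · ··· · 980/1000 ≈ 0.8094.
So the probability of at least one match is 1 − 0.8094 = 0.1906.

0.1906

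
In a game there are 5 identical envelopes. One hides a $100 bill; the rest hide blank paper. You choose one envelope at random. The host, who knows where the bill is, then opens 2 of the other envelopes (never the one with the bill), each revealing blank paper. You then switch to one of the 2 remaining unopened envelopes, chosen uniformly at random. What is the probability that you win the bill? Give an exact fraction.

Your original envelope holds the bill with probability 1/5, so the other 4 collectively hold it with probability 4/5.
The host can always find 2 empty envelopes to open, so the reveals don't change that 4/5; it is now spread over the 2 remaining unopened envelopes.
P(win by switching) = (4/5) · (1/2) = 2/5.

2/5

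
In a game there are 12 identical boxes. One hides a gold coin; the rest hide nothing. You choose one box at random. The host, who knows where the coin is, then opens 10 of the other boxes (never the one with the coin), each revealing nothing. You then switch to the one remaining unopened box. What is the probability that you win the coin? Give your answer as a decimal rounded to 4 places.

0.9167

Your original box holds the coin with probability 1/12, so the other 11 collectively hold it with probability 11/12.
The host can always find 10 empty boxes to open, so the reveals don't change that 11/12; it is now spread over the 1 remaining unopened box.
P(win by switching) = (11/12) · (1/1) = 11/12 ≈ 0.9167.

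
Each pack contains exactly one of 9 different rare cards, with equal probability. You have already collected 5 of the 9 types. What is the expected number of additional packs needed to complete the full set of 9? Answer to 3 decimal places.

Starting from 5 distinct types, each trial gives a new one with probability (9−i)/9 when i types are held, so the wait for the next new type is 9/(9−i).
E = 9/4 + 9/3 + 9/2 + 9/1 = 75/4 ≈ 18.750.

18.750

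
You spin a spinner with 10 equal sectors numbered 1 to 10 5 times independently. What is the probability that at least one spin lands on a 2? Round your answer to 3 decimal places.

0.410

P(no spin lands on a 2) = (9/10)^5 ≈ 0.590.
P(at least one) = 1 − 0.590 = 0.410.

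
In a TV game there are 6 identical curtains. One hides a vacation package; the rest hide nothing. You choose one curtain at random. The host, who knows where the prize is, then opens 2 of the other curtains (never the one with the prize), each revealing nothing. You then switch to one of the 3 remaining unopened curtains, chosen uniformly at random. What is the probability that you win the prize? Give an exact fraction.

5/18

Your original curtain holds the prize with probability 1/6, so the other 5 collectively hold it with probability 5/6.
The host can always find 2 empty curtains to open, so the reveals don't change that 5/6; it is now spread over the 3 remaining unopened curtains.
P(win by switching) = (5/6) · (1/3) = 5/18.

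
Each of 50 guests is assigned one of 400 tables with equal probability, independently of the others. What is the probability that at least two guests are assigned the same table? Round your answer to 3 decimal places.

It's easier to compute the probability that all 50 are distinct.
P(all distinct) = 400/400 · 399/400 · ··· · 351/400 ≈ 0.041.
So the probability of at least one match is 1 − 0.041 = 0.959.

0.959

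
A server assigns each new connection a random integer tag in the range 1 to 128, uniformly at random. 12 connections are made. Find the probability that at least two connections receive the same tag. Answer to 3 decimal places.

0.412

It's easier to compute the probability that all 12 are distinct.
P(all distinct) = 128/128 · 127/128 · ··· · 117/128 ≈ 0.588.
So the probability of at least one match is 1 − 0.588 = 0.412.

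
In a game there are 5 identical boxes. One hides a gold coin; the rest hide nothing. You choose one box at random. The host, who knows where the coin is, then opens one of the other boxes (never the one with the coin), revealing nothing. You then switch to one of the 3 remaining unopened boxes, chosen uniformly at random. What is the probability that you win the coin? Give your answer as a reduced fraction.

4/15

Your original box holds the coin with probability 1/5, so the other 4 collectively hold it with probability 4/5.
The host can always find an empty box to open, so this doesn't change that 4/5; it is now spread over the 3 remaining unopened boxes.
P(win by switching) = (4/5) · (1/3) = 4/15.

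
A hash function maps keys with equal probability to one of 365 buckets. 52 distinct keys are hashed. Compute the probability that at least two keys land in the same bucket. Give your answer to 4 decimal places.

It's easier to compute the probability that all 52 are distinct.
P(all distinct) = 365/365 · 364/365 · ··· · 314/365 ≈ 0.0220.
So the probability of at least one match is 1 − 0.0220 = 0.9780.

0.9780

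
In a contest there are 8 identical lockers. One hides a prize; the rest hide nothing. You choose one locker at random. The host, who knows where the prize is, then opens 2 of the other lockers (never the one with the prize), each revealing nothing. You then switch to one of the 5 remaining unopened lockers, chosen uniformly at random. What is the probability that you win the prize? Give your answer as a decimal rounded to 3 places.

Your original locker holds the prize with probability 1/8, so the other 7 collectively hold it with probability 7/8.
The host can always find 2 empty lockers to open, so the reveals don't change that 7/8; it is now spread over the 5 remaining unopened lockers.
P(win by switching) = (7/8) · (1/5) = 7/40 ≈ 0.175.

0.175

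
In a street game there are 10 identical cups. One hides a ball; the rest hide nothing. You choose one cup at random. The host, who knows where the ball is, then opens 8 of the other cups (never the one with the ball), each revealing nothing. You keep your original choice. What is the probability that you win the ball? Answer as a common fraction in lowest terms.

The host can always open 8 empty cups regardless of your choice, so the reveals give no information about your original cup.
P(win by staying) = 1/10.

1/10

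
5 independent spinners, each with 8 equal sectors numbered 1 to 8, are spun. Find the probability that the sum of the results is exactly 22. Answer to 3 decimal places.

There are 8^5 = 32768 equally likely outcomes.
The number of ordered 5-tuples from {1,…,8} summing to 22 is 2460.
P(sum = 22) = 2460/32768 = 615/8192 ≈ 0.075.

0.075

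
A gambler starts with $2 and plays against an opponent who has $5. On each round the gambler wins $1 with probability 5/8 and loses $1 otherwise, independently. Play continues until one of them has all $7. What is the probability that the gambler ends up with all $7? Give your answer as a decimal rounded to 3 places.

0.658

Let r = q/p = (3/8)/(5/8) = 3/5. The recurrence P(i) = p·P(i+1) + q·P(i−1) with P(0)=0, P(7)=1 gives P(i) = (1 − r^i)/(1 − r^7).
P(2) = (1 − (3/5)^2) / (1 − (3/5)^7) = 25000/37969 ≈ 0.658.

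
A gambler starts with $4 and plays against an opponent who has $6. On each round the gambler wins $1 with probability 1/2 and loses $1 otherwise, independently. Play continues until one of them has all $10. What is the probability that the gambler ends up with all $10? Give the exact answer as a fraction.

With a fair step, P(i) = ½P(i−1) + ½P(i+1) with P(0)=0, P(10)=1 has the linear solution P(i) = i/10.
P(4) = 4/10 = 2/5.

2/5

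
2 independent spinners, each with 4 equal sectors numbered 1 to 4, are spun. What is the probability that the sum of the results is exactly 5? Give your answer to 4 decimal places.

0.2500

There are 4^2 = 16 equally likely outcomes.
The number of ordered 2-tuples from {1,…,4} summing to 5 is 4.
P(sum = 5) = 4/16 = 1/4 ≈ 0.2500.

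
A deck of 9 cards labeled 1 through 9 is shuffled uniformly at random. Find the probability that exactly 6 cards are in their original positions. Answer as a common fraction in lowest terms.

1/2160

Choose which 6 of the 9 are fixed: C(9,6) = 84 ways.
The remaining 3 must have no fixed point: D(3) = 2.
P = 84·2/362880 = 1/2160.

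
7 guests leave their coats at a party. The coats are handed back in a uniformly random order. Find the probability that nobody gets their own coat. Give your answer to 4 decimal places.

0.3679

This is the derangement probability: permutations of 7 with no fixed point.
D(7) = 7! · (1 − 1/1! + 1/2! − ··· + (−1)^7/7!) = 1854.
P = 1854/5040 = 103/280 ≈ 0.3679.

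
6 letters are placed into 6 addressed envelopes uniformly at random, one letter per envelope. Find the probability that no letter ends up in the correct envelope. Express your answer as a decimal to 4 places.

0.3681

This is the derangement probability: permutations of 6 with no fixed point.
D(6) = 6! · (1 − 1/1! + 1/2! − ··· + (−1)^6/6!) = 265.
P = 265/720 = 53/144 ≈ 0.3681.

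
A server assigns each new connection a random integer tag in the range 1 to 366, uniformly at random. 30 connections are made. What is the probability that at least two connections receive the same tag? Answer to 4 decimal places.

It's easier to compute the probability that all 30 are distinct.
P(all distinct) = 366/366 · 365/366 · ··· · 337/366 ≈ 0.2947.
So the probability of at least one match is 1 − 0.2947 = 0.7053.

0.7053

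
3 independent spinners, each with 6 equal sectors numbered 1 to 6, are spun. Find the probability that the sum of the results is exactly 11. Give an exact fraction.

1/8

There are 6^3 = 216 equally likely outcomes.
The number of ordered 3-tuples from {1,…,6} summing to 11 is 27.
P(sum = 11) = 27/216 = 1/8.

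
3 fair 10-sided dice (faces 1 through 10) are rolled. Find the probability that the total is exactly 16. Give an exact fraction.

There are 10^3 = 1000 equally likely outcomes.
The number of ordered 3-tuples from {1,…,10} summing to 16 is 75.
P(sum = 16) = 75/1000 = 3/40.

3/40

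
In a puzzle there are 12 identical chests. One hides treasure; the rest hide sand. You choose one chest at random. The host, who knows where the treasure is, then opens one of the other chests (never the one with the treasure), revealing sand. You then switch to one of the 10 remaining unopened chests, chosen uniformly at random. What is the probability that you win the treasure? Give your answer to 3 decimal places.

Your original chest holds the treasure with probability 1/12, so the other 11 collectively hold it with probability 11/12.
The host can always find an empty chest to open, so this doesn't change that 11/12; it is now spread over the 10 remaining unopened chests.
P(win by switching) = (11/12) · (1/10) = 11/120 ≈ 0.092.

0.092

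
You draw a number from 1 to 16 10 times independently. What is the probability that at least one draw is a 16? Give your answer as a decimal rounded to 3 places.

0.476

P(no draw is a 16) = (15/16)^10 ≈ 0.524.
P(at least one) = 1 − 0.524 = 0.476.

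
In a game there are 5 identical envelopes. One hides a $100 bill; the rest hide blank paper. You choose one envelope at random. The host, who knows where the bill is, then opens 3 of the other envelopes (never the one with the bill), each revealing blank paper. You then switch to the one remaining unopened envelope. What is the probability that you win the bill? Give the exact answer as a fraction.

4/5

Your original envelope holds the bill with probability 1/5, so the other 4 collectively hold it with probability 4/5.
The host can always find 3 empty envelopes to open, so the reveals don't change that 4/5; it is now spread over the 1 remaining unopened envelope.
P(win by switching) = (4/5) · (1/1) = 4/5.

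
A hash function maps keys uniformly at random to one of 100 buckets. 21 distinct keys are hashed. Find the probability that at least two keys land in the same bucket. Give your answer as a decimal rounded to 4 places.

0.8957

It's easier to compute the probability that all 21 are distinct.
P(all distinct) = 100/100 · 99/100 · ··· · 80/100 ≈ 0.1043.
So the probability of at least one match is 1 − 0.1043 = 0.8957.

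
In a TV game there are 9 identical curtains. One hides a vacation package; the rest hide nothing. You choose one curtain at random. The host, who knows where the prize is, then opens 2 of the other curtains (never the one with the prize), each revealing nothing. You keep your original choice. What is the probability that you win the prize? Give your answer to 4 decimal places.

The host can always open 2 empty curtains regardless of your choice, so the reveals give no information about your original curtain.
P(win by staying) = 1/9 ≈ 0.1111.

0.1111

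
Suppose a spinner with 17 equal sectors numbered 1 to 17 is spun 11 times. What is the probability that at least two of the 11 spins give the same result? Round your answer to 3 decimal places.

P(all 11 different) = 17/17 · 16/17 · ··· · 7/17 ≈ 0.014.
P(at least two equal) = 1 − 0.014 = 0.986.

0.986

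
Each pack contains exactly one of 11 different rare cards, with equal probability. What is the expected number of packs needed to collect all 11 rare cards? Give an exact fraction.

After i distinct types are collected, each trial gives a new one with probability (11−i)/11, so the expected wait for the next new type is 11/(11−i).
E = 11/11 + 11/10 + 11/9 + 11/8 + 11/7 + 11/6 + 11/5 + 11/4 + 11/3 + 11/2 + 11/1 = 83711/2520.

83711/2520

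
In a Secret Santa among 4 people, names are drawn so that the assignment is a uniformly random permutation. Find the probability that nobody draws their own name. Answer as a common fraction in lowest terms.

3/8

This is the derangement probability: permutations of 4 with no fixed point.
D(4) = 4! · (1 − 1/1! + 1/2! − ··· + (−1)^4/4!) = 9.
P = 9/24 = 3/8.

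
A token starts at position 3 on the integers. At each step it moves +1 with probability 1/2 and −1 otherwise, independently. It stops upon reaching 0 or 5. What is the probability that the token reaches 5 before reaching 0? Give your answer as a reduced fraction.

3/5

With a fair step, P(i) = ½P(i−1) + ½P(i+1) with P(0)=0, P(5)=1 has the linear solution P(i) = i/5.
P(3) = 3/5.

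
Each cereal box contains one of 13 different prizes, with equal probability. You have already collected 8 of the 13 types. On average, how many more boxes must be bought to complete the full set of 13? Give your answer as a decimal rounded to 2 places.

29.68

Starting from 8 distinct types, each trial gives a new one with probability (13−i)/13 when i types are held, so the wait for the next new type is 13/(13−i).
E = 13/5 + 13/4 + 13/3 + 13/2 + 13/1 = 1781/60 ≈ 29.68.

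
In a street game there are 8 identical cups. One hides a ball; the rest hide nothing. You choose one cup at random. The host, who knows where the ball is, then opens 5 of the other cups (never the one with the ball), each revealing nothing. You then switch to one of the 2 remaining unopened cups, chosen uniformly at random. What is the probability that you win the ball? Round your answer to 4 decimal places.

0.4375

Your original cup holds the ball with probability 1/8, so the other 7 collectively hold it with probability 7/8.
The host can always find 5 empty cups to open, so the reveals don't change that 7/8; it is now spread over the 2 remaining unopened cups.
P(win by switching) = (7/8) · (1/2) = 7/16 ≈ 0.4375.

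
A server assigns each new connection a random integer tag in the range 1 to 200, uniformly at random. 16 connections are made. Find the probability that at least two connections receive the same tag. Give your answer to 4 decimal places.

It's easier to compute the probability that all 16 are distinct.
P(all distinct) = 200/200 · 199/200 · ··· · 185/200 ≈ 0.5400.
So the probability of at least one match is 1 − 0.5400 = 0.4600.

0.4600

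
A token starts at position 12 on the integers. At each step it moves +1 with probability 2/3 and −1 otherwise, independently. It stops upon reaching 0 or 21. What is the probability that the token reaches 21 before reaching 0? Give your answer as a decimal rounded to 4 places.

Let r = q/p = (1/3)/(2/3) = 1/2. The recurrence P(i) = p·P(i+1) + q·P(i−1) with P(0)=0, P(21)=1 gives P(i) = (1 − r^i)/(1 − r^21).
P(12) = (1 − (1/2)^12) / (1 − (1/2)^21) = 299520/299593 ≈ 0.9998.

0.9998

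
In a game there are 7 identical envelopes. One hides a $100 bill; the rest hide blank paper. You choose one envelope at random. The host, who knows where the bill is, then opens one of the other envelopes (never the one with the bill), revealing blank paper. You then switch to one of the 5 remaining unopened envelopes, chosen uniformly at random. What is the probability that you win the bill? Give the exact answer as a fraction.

Your original envelope holds the bill with probability 1/7, so the other 6 collectively hold it with probability 6/7.
The host can always find an empty envelope to open, so this doesn't change that 6/7; it is now spread over the 5 remaining unopened envelopes.
P(win by switching) = (6/7) · (1/5) = 6/35.

6/35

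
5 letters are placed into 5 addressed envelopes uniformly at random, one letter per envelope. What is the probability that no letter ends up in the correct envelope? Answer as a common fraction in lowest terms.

11/30

This is the derangement probability: permutations of 5 with no fixed point.
D(5) = 5! · (1 − 1/1! + 1/2! − ··· + (−1)^5/5!) = 44.
P = 44/120 = 11/30.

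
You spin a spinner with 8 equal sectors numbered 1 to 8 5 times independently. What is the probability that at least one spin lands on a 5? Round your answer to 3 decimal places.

0.487

P(no spin lands on a 5) = (7/8)^5 ≈ 0.513.
P(at least one) = 1 − 0.513 = 0.487.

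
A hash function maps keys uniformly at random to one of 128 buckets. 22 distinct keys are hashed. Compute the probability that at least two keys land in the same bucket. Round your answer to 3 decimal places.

0.853

It's easier to compute the probability that all 22 are distinct.
P(all distinct) = 128/128 · 127/128 · ··· · 107/128 ≈ 0.147.
So the probability of at least one match is 1 − 0.147 = 0.853.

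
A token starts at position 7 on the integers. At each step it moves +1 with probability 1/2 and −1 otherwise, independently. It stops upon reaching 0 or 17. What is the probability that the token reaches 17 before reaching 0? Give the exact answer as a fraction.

With a fair step, P(i) = ½P(i−1) + ½P(i+1) with P(0)=0, P(17)=1 has the linear solution P(i) = i/17.
P(7) = 7/17.

7/17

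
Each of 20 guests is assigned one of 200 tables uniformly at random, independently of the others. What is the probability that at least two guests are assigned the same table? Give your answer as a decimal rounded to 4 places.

0.6256

It's easier to compute the probability that all 20 are distinct.
P(all distinct) = 200/200 · 199/200 · ··· · 181/200 ≈ 0.3744.
So the probability of at least one match is 1 − 0.3744 = 0.6256.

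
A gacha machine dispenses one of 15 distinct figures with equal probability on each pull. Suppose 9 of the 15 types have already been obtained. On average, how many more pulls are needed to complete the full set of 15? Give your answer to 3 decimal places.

36.750

Starting from 9 distinct types, each trial gives a new one with probability (15−i)/15 when i types are held, so the wait for the next new type is 15/(15−i).
E = 15/6 + 15/5 + 15/4 + 15/3 + 15/2 + 15/1 = 147/4 ≈ 36.750.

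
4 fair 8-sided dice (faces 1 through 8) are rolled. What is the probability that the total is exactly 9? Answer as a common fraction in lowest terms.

7/512

There are 8^4 = 4096 equally likely outcomes.
The number of ordered 4-tuples from {1,…,8} summing to 9 is 56.
P(sum = 9) = 56/4096 = 7/512.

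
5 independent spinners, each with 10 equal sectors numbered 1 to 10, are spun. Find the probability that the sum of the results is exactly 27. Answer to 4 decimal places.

0.0600

There are 10^5 = 100000 equally likely outcomes.
The number of ordered 5-tuples from {1,…,10} summing to 27 is 6000.
P(sum = 27) = 6000/100000 = 3/50 ≈ 0.0600.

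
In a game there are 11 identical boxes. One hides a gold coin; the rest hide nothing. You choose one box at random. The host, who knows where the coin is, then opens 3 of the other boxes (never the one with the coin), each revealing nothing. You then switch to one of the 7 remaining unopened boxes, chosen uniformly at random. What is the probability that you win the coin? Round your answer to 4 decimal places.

0.1299

Your original box holds the coin with probability 1/11, so the other 10 collectively hold it with probability 10/11.
The host can always find 3 empty boxes to open, so the reveals don't change that 10/11; it is now spread over the 7 remaining unopened boxes.
P(win by switching) = (10/11) · (1/7) = 10/77 ≈ 0.1299.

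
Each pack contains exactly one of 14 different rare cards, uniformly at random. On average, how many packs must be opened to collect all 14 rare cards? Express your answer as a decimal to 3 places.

After i distinct types are collected, each trial gives a new one with probability (14−i)/14, so the expected wait for the next new type is 14/(14−i).
E = 14/14 + 14/13 + 14/12 + 14/11 + 14/10 + 14/9 + 14/8 + 14/7 + 14/6 + 14/5 + 14/4 + 14/3 + 14/2 + 14/1 = 1171733/25740 ≈ 45.522.

45.522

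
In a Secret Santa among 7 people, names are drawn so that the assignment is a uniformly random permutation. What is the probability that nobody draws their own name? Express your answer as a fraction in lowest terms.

103/280

This is the derangement probability: permutations of 7 with no fixed point.
D(7) = 7! · (1 − 1/1! + 1/2! − ··· + (−1)^7/7!) = 1854.
P = 1854/5040 = 103/280.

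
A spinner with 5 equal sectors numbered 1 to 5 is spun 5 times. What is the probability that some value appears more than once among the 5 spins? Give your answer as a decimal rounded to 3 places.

0.962

P(all 5 different) = 5/5 · 4/5 · ··· · 1/5 ≈ 0.038.
P(at least two equal) = 1 − 0.038 = 0.962.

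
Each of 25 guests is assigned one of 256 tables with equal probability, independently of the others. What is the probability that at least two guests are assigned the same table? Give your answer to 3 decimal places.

It's easier to compute the probability that all 25 are distinct.
P(all distinct) = 256/256 · 255/256 · ··· · 232/256 ≈ 0.298.
So the probability of at least one match is 1 − 0.298 = 0.702.

0.702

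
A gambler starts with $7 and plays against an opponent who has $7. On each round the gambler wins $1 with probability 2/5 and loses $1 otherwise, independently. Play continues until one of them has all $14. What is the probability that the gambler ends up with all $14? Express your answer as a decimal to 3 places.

0.055

Let r = q/p = (3/5)/(2/5) = 3/2. The recurrence P(i) = p·P(i+1) + q·P(i−1) with P(0)=0, P(14)=1 gives P(i) = (1 − r^i)/(1 − r^14).
P(7) = (1 − (3/2)^7) / (1 − (3/2)^14) = 128/2315 ≈ 0.055.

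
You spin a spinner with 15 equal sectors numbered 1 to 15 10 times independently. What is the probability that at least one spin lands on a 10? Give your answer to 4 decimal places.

0.4984

P(no spin lands on a 10) = (14/15)^10 ≈ 0.5016.
P(at least one) = 1 − 0.5016 = 0.4984.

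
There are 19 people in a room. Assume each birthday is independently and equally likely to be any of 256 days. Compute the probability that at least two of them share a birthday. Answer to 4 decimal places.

0.4957

It's easier to compute the probability that all 19 are distinct.
P(all distinct) = 256/256 · 255/256 · ··· · 238/256 ≈ 0.5043.
So the probability of at least one match is 1 − 0.5043 = 0.4957.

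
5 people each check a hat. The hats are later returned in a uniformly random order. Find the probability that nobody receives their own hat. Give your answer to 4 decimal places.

This is the derangement probability: permutations of 5 with no fixed point.
D(5) = 5! · (1 − 1/1! + 1/2! − ··· + (−1)^5/5!) = 44.
P = 44/120 = 11/30 ≈ 0.3667.

0.3667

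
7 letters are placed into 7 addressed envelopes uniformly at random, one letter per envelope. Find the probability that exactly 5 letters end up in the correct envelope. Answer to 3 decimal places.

Choose which 5 of the 7 are fixed: C(7,5) = 21 ways.
The remaining 2 must have no fixed point: D(2) = 1.
P = 21·1/5040 = 1/240 ≈ 0.004.

0.004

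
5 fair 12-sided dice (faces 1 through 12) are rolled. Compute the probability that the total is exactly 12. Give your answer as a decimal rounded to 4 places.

There are 12^5 = 248832 equally likely outcomes.
The number of ordered 5-tuples from {1,…,12} summing to 12 is 330.
P(sum = 12) = 330/248832 = 55/41472 ≈ 0.0013.

0.0013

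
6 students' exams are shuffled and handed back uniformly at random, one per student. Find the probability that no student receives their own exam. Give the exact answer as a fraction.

This is the derangement probability: permutations of 6 with no fixed point.
D(6) = 6! · (1 − 1/1! + 1/2! − ··· + (−1)^6/6!) = 265.
P = 265/720 = 53/144.

53/144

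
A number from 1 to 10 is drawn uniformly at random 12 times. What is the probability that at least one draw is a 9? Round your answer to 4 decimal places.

0.7176

P(no draw is a 9) = (9/10)^12 ≈ 0.2824.
P(at least one) = 1 − 0.2824 = 0.7176.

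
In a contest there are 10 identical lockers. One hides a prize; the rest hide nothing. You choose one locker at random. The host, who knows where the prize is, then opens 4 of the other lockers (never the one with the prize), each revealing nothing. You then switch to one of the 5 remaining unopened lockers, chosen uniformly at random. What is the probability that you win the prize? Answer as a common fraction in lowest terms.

Your original locker holds the prize with probability 1/10, so the other 9 collectively hold it with probability 9/10.
The host can always find 4 empty lockers to open, so the reveals don't change that 9/10; it is now spread over the 5 remaining unopened lockers.
P(win by switching) = (9/10) · (1/5) = 9/50.

9/50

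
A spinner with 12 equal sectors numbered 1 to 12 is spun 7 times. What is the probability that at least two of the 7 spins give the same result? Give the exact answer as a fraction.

3071/3456

P(all 7 different) = 12/12 · 11/12 · ··· · 6/12 = 385/3456.
P(at least two equal) = 1 − 385/3456 = 3071/3456.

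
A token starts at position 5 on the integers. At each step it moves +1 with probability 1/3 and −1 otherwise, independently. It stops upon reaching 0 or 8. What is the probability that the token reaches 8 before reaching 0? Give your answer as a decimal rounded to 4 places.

0.1216

Let r = q/p = (2/3)/(1/3) = 2. The recurrence P(i) = p·P(i+1) + q·P(i−1) with P(0)=0, P(8)=1 gives P(i) = (1 − r^i)/(1 − r^8).
P(5) = (1 − (2)^5) / (1 − (2)^8) = 31/255 ≈ 0.1216.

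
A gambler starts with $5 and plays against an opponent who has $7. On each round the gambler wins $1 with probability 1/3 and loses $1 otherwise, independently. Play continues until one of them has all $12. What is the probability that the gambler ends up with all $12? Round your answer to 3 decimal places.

Let r = q/p = (2/3)/(1/3) = 2. The recurrence P(i) = p·P(i+1) + q·P(i−1) with P(0)=0, P(12)=1 gives P(i) = (1 − r^i)/(1 − r^12).
P(5) = (1 − (2)^5) / (1 − (2)^12) = 31/4095 ≈ 0.008.

0.008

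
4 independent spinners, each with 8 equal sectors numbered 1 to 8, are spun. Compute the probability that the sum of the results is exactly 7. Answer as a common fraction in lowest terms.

5/1024

There are 8^4 = 4096 equally likely outcomes.
The number of ordered 4-tuples from {1,…,8} summing to 7 is 20.
P(sum = 7) = 20/4096 = 5/1024.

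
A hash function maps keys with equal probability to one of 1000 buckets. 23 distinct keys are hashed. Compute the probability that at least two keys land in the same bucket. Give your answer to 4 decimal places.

0.2250

It's easier to compute the probability that all 23 are distinct.
P(all distinct) = 1000/1000 · 999/1000 · ··· · 978/1000 ≈ 0.7750.
So the probability of at least one match is 1 − 0.7750 = 0.2250.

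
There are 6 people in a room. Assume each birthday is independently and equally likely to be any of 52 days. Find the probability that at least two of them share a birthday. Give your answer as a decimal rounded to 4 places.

0.2586

It's easier to compute the probability that all 6 are distinct.
P(all distinct) = 52/52 · 51/52 · ··· · 47/52 ≈ 0.7414.
So the probability of at least one match is 1 − 0.7414 = 0.2586.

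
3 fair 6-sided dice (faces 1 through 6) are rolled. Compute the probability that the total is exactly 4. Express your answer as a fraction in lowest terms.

1/72

There are 6^3 = 216 equally likely outcomes.
The number of ordered 3-tuples from {1,…,6} summing to 4 is 3.
P(sum = 4) = 3/216 = 1/72.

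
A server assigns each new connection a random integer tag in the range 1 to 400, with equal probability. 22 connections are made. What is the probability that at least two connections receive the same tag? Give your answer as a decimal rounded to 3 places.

0.445

It's easier to compute the probability that all 22 are distinct.
P(all distinct) = 400/400 · 399/400 · ··· · 379/400 ≈ 0.555.
So the probability of at least one match is 1 − 0.555 = 0.445.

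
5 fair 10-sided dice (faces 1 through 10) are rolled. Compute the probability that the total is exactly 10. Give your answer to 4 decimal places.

There are 10^5 = 100000 equally likely outcomes.
The number of ordered 5-tuples from {1,…,10} summing to 10 is 126.
P(sum = 10) = 126/100000 = 63/50000 ≈ 0.0013.

0.0013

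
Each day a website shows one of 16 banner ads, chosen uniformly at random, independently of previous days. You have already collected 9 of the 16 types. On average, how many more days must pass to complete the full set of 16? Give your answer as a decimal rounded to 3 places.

Starting from 9 distinct types, each trial gives a new one with probability (16−i)/16 when i types are held, so the wait for the next new type is 16/(16−i).
E = 16/7 + 16/6 + 16/5 + 16/4 + 16/3 + 16/2 + 16/1 = 1452/35 ≈ 41.486.

41.486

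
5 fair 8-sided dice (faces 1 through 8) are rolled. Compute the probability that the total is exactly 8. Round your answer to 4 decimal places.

There are 8^5 = 32768 equally likely outcomes.
The number of ordered 5-tuples from {1,…,8} summing to 8 is 35.
P(sum = 8) = 35/32768 ≈ 0.0011.

0.0011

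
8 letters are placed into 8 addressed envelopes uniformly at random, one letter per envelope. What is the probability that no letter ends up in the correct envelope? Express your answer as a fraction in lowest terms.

This is the derangement probability: permutations of 8 with no fixed point.
D(8) = 8! · (1 − 1/1! + 1/2! − ··· + (−1)^8/8!) = 14833.
P = 14833/40320 = 2119/5760.

2119/5760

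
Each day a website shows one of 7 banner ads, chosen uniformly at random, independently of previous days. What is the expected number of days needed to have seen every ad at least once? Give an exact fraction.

After i distinct types are collected, each trial gives a new one with probability (7−i)/7, so the expected wait for the next new type is 7/(7−i).
E = 7/7 + 7/6 + 7/5 + 7/4 + 7/3 + 7/2 + 7/1 = 363/20.

363/20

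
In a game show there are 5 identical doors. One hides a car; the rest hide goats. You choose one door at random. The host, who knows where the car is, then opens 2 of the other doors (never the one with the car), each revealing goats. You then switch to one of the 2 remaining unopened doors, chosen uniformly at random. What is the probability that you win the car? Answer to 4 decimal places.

Your original door holds the car with probability 1/5, so the other 4 collectively hold it with probability 4/5.
The host can always find 2 empty doors to open, so the reveals don't change that 4/5; it is now spread over the 2 remaining unopened doors.
P(win by switching) = (4/5) · (1/2) = 2/5 ≈ 0.4000.

0.4000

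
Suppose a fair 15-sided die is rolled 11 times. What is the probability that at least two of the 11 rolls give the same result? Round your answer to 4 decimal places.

0.9937

P(all 11 different) = 15/15 · 14/15 · ··· · 5/15 ≈ 0.0063.
P(at least two equal) = 1 − 0.0063 = 0.9937.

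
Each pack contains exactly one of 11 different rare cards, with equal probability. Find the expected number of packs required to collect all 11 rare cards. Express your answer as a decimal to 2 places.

33.22

After i distinct types are collected, each trial gives a new one with probability (11−i)/11, so the expected wait for the next new type is 11/(11−i).
E = 11/11 + 11/10 + 11/9 + 11/8 + 11/7 + 11/6 + 11/5 + 11/4 + 11/3 + 11/2 + 11/1 = 83711/2520 ≈ 33.22.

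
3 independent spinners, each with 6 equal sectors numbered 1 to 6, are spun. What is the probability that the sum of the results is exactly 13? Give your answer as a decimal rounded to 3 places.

0.097

There are 6^3 = 216 equally likely outcomes.
The number of ordered 3-tuples from {1,…,6} summing to 13 is 21.
P(sum = 13) = 21/216 = 7/72 ≈ 0.097.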